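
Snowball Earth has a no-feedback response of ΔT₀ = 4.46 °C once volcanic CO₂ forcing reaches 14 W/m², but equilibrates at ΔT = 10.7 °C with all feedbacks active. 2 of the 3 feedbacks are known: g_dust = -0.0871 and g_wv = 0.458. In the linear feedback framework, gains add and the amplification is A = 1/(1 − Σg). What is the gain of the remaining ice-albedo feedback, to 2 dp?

Amplification A = ΔT/ΔT₀ = 10.7/4.46 = 2.399.
Total gain g = 1 − 1/A = 1 − 1/2.399 = 0.5832.
Known gains sum to -0.0871 + 0.458 = 0.3709.
g_ice = 0.5832 − 0.3709 = 0.21.

0.21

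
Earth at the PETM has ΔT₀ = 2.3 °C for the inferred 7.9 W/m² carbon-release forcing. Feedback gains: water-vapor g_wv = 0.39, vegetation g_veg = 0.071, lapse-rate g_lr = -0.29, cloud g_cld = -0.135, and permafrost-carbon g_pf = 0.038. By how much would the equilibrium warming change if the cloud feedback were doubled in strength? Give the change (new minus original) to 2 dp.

-0.32 °C

Original: g = 0.074, ΔT = 2.3/(1−0.074) = 2.4838 °C.
With doubled cloud: g' = -0.061, ΔT' = 2.3/(1+0.061) = 2.1678 °C.
Change = 2.1678 − 2.4838 = -0.32 °C.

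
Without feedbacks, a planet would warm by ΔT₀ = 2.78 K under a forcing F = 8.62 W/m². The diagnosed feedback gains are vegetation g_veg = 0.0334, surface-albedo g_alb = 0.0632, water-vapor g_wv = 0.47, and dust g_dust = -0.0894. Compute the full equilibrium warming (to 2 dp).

5.32 K

Total gain g = 0.0334 + 0.0632 + 0.47 − 0.0894 = 0.4772.
Amplification A = 1/(1 − 0.4772) = 1.913.
ΔT = 2.78 × 1.913 = 5.32 K.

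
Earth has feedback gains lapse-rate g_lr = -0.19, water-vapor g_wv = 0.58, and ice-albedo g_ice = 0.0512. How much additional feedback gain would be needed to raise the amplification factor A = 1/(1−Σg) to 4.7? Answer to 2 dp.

0.35

Current total gain = 0.4412.
Target gain for A = 4.7: g* = 1 − 1/4.7 = 0.7872.
Additional gain needed = 0.7872 − 0.4412 = 0.35.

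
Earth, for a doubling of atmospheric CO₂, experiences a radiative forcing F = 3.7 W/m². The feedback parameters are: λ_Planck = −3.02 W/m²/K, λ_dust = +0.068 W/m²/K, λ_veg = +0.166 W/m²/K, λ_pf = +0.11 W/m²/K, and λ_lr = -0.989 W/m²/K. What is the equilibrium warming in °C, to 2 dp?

Net feedback parameter λ = (−3.02) + (+0.068) + (+0.166) + (+0.11) + (-0.989) = -3.665 W/m²/K.
ΔT = −F/λ = −3.7/(-3.665) = 1.01 °C.

1.01 °C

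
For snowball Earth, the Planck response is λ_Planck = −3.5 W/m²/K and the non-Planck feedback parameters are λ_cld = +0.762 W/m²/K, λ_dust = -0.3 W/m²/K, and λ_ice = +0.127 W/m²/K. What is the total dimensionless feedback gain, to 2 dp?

Convert to gains: g_cld = 0.762/3.5 = 0.2177; g_dust = -0.3/3.5 = -0.08571; g_ice = 0.127/3.5 = 0.03629.
Total gain g = 0.16828.

0.17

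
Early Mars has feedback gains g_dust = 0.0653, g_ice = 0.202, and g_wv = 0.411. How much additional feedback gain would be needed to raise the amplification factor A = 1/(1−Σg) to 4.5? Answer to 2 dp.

Current total gain = 0.6783.
Target gain for A = 4.5: g* = 1 − 1/4.5 = 0.7778.
Additional gain needed = 0.7778 − 0.6783 = 0.10.

0.10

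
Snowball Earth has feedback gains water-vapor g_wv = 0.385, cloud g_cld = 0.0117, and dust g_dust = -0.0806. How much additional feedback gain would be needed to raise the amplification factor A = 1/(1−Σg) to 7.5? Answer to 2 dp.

0.55

Current total gain = 0.3161.
Target gain for A = 7.5: g* = 1 − 1/7.5 = 0.8667.
Additional gain needed = 0.8667 − 0.3161 = 0.55.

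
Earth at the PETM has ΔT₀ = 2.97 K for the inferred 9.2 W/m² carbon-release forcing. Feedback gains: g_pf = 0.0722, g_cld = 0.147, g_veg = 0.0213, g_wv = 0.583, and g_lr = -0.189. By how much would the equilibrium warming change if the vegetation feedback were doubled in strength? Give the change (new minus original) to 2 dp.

Original: g = 0.6345, ΔT = 2.97/(1−0.6345) = 8.1259 K.
With doubled vegetation: g' = 0.6558, ΔT' = 2.97/(1−0.6558) = 8.6287 K.
Change = 8.6287 − 8.1259 = 0.50 K.

0.50 K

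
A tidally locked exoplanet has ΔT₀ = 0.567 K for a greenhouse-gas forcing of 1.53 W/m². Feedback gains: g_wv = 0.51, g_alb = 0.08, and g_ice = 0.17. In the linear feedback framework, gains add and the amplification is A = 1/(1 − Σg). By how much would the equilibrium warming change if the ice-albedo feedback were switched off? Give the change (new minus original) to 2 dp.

Original: g = 0.76, ΔT = 0.567/(1−0.76) = 2.3625 K.
Without ice-albedo: g' = 0.59, ΔT' = 0.567/(1−0.59) = 1.3829 K.
Change = 1.3829 − 2.3625 = -0.98 K.

-0.98 K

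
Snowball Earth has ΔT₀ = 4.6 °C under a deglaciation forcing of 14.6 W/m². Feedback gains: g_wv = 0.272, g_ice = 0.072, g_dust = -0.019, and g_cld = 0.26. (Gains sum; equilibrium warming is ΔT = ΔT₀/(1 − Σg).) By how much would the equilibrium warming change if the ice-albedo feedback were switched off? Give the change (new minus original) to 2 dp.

Original: g = 0.585, ΔT = 4.6/(1−0.585) = 11.0843 °C.
Without ice-albedo: g' = 0.513, ΔT' = 4.6/(1−0.513) = 9.4456 °C.
Change = 9.4456 − 11.0843 = -1.64 °C.

-1.64 °C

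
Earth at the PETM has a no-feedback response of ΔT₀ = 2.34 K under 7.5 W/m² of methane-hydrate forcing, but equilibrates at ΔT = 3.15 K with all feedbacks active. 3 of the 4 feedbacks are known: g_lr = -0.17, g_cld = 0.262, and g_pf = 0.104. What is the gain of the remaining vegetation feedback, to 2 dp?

Amplification A = ΔT/ΔT₀ = 3.15/2.34 = 1.346.
Total gain g = 1 − 1/A = 1 − 1/1.346 = 0.2571.
Known gains sum to -0.17 + 0.262 + 0.104 = 0.196.
g_veg = 0.2571 − 0.196 = 0.06.

0.06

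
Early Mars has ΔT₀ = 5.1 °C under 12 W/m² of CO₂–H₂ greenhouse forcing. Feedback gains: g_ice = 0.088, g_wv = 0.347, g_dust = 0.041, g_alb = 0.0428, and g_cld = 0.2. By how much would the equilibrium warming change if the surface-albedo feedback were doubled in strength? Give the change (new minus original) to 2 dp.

Original: g = 0.7188, ΔT = 5.1/(1−0.7188) = 18.1366 °C.
With doubled surface-albedo: g' = 0.7616, ΔT' = 5.1/(1−0.7616) = 21.3926 °C.
Change = 21.3926 − 18.1366 = 3.26 °C.

3.26 °C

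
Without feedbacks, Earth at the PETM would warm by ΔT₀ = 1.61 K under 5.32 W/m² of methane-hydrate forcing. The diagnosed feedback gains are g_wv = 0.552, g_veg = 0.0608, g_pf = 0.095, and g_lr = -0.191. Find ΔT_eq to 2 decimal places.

3.33 K

Total gain g = 0.552 + 0.0608 + 0.095 − 0.191 = 0.5168.
Amplification A = 1/(1 − 0.5168) = 2.07.
ΔT = 1.61 × 2.07 = 3.33 K.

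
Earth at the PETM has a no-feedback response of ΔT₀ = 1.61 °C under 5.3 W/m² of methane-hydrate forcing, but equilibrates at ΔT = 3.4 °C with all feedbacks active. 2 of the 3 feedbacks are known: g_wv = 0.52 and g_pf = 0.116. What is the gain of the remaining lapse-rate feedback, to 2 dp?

-0.11

Amplification A = ΔT/ΔT₀ = 3.4/1.61 = 2.112.
Total gain g = 1 − 1/A = 1 − 1/2.112 = 0.5265.
Known gains sum to 0.52 + 0.116 = 0.636.
g_lr = 0.5265 − 0.636 = -0.11.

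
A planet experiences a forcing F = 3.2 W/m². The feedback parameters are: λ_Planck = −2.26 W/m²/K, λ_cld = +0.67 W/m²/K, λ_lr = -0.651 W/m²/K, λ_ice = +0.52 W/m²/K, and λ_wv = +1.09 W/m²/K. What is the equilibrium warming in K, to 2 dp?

5.07 K

Net feedback parameter λ = (−2.26) + (+0.67) + (-0.651) + (+0.52) + (+1.09) = -0.631 W/m²/K.
ΔT = −F/λ = −3.2/(-0.631) = 5.07 K.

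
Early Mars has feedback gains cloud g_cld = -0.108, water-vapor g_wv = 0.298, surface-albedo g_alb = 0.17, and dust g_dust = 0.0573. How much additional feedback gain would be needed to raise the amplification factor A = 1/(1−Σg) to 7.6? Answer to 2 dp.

Current total gain = 0.4173.
Target gain for A = 7.6: g* = 1 − 1/7.6 = 0.8684.
Additional gain needed = 0.8684 − 0.4173 = 0.45.

0.45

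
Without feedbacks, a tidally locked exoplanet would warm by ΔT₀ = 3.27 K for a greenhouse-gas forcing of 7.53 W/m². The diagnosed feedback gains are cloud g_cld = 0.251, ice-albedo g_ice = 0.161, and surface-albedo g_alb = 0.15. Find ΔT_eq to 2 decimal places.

7.47 K

Total gain g = 0.251 + 0.161 + 0.15 = 0.562.
Amplification A = 1/(1 − 0.562) = 2.283.
ΔT = 3.27 × 2.283 = 7.47 K.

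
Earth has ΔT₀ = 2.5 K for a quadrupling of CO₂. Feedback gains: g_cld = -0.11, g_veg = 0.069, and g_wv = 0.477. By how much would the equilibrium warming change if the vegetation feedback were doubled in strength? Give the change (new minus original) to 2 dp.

0.62 K

Original: g = 0.436, ΔT = 2.5/(1−0.436) = 4.4326 K.
With doubled vegetation: g' = 0.505, ΔT' = 2.5/(1−0.505) = 5.0505 K.
Change = 5.0505 − 4.4326 = 0.62 K.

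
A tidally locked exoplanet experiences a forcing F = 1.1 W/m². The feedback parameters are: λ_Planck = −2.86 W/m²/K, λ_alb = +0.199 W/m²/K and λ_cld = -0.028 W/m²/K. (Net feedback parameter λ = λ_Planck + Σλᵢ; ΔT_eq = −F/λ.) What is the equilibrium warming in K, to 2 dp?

0.41 K

Net feedback parameter λ = (−2.86) + (+0.199) + (-0.028) = -2.689 W/m²/K.
ΔT = −F/λ = −1.1/(-2.689) = 0.41 K.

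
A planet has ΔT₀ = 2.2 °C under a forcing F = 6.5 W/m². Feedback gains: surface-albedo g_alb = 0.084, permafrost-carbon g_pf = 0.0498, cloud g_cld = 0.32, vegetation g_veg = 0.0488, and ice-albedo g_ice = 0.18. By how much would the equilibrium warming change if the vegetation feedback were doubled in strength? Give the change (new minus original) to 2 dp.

1.26 °C

Original: g = 0.6826, ΔT = 2.2/(1−0.6826) = 6.9313 °C.
With doubled vegetation: g' = 0.7314, ΔT' = 2.2/(1−0.7314) = 8.1906 °C.
Change = 8.1906 − 6.9313 = 1.26 °C.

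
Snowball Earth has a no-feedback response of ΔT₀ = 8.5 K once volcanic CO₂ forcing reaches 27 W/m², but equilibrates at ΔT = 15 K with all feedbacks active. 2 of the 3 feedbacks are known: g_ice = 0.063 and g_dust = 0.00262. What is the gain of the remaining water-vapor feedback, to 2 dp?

0.37

Amplification A = ΔT/ΔT₀ = 15/8.5 = 1.765.
Total gain g = 1 − 1/A = 1 − 1/1.765 = 0.4334.
Known gains sum to 0.063 + 0.00262 = 0.06562.
g_wv = 0.4334 − 0.06562 = 0.37.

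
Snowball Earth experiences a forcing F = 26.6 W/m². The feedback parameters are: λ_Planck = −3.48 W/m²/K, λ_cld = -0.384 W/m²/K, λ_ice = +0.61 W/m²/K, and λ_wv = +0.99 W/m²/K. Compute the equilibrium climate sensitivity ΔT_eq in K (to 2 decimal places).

11.75 K

Net feedback parameter λ = (−3.48) + (-0.384) + (+0.61) + (+0.99) = -2.264 W/m²/K.
ΔT = −F/λ = −26.6/(-2.264) = 11.75 K.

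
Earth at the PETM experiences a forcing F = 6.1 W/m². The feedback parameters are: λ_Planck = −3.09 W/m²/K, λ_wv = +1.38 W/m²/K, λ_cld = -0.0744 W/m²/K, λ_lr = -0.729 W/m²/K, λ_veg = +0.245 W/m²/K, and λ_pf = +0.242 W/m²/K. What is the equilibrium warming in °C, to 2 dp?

3.01 °C

Net feedback parameter λ = (−3.09) + (+1.38) + (-0.0744) + (-0.729) + (+0.245) + (+0.242) = -2.0264 W/m²/K.
ΔT = −F/λ = −6.1/(-2.0264) = 3.01 °C.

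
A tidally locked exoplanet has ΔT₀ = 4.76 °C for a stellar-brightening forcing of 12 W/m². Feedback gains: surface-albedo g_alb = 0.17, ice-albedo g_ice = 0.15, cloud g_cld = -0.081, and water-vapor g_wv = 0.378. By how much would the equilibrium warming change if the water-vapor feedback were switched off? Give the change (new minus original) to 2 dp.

-6.17 °C

Original: g = 0.617, ΔT = 4.76/(1−0.617) = 12.4282 °C.
Without water-vapor: g' = 0.239, ΔT' = 4.76/(1−0.239) = 6.2549 °C.
Change = 6.2549 − 12.4282 = -6.17 °C.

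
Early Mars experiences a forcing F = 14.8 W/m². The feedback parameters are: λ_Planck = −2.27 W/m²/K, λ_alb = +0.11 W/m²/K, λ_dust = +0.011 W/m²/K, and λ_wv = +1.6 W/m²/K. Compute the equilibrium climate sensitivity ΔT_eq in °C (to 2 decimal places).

Net feedback parameter λ = (−2.27) + (+0.11) + (+0.011) + (+1.6) = -0.549 W/m²/K.
ΔT = −F/λ = −14.8/(-0.549) = 26.96 °C.

26.96 °C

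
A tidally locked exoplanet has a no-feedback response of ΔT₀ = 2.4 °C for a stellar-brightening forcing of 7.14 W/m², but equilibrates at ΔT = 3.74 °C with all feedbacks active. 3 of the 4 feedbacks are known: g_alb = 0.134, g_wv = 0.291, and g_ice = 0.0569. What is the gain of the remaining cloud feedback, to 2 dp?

-0.12

Amplification A = ΔT/ΔT₀ = 3.74/2.4 = 1.558.
Total gain g = 1 − 1/A = 1 − 1/1.558 = 0.3582.
Known gains sum to 0.134 + 0.291 + 0.0569 = 0.4819.
g_cld = 0.3582 − 0.4819 = -0.12.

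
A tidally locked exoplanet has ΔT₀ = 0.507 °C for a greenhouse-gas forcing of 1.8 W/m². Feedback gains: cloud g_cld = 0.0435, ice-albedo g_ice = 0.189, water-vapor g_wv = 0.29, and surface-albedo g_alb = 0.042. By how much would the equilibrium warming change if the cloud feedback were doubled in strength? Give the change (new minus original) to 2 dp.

0.13 °C

Original: g = 0.5645, ΔT = 0.507/(1−0.5645) = 1.1642 °C.
With doubled cloud: g' = 0.608, ΔT' = 0.507/(1−0.608) = 1.2934 °C.
Change = 1.2934 − 1.1642 = 0.13 °C.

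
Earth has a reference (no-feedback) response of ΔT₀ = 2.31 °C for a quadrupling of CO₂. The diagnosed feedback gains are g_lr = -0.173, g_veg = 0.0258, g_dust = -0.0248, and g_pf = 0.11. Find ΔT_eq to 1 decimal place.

2.2 °C

Total gain g = -0.173 + 0.0258 − 0.0248 + 0.11 = -0.062.
Amplification A = 1/(1 + 0.062) = 0.9416.
ΔT = 2.31 × 0.9416 = 2.2 °C.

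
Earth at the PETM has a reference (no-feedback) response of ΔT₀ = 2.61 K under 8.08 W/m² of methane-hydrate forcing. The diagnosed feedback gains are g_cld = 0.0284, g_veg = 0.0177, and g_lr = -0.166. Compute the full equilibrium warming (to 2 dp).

Total gain g = 0.0284 + 0.0177 − 0.166 = -0.1199.
Amplification A = 1/(1 + 0.1199) = 0.8929.
ΔT = 2.61 × 0.8929 = 2.33 K.

2.33 K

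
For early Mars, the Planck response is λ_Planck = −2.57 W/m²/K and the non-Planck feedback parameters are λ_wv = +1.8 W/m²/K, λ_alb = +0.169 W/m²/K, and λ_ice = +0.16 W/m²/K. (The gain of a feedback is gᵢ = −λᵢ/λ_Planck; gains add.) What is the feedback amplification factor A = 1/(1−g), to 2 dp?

Convert to gains: g_wv = 1.8/2.57 = 0.7004; g_alb = 0.169/2.57 = 0.06576; g_ice = 0.16/2.57 = 0.06226.
Total gain g = 0.82842.
A = 1/(1 − 0.82842) = 5.83.

5.83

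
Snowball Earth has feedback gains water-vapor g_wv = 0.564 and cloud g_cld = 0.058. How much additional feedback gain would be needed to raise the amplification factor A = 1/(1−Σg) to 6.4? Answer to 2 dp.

0.22

Current total gain = 0.622.
Target gain for A = 6.4: g* = 1 − 1/6.4 = 0.8438.
Additional gain needed = 0.8438 − 0.622 = 0.22.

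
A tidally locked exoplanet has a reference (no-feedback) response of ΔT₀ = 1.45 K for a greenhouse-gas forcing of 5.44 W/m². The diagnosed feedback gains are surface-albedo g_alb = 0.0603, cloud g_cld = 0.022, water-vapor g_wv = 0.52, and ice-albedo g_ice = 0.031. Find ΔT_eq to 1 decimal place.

4.0 K

Total gain g = 0.0603 + 0.022 + 0.52 + 0.031 = 0.6333.
Amplification A = 1/(1 − 0.6333) = 2.727.
ΔT = 1.45 × 2.727 = 4.0 K.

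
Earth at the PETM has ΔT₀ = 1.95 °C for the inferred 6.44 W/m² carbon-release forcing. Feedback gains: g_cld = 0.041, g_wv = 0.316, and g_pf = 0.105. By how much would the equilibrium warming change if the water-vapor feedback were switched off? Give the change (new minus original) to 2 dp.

Original: g = 0.462, ΔT = 1.95/(1−0.462) = 3.6245 °C.
Without water-vapor: g' = 0.146, ΔT' = 1.95/(1−0.146) = 2.2834 °C.
Change = 2.2834 − 3.6245 = -1.34 °C.

-1.34 °C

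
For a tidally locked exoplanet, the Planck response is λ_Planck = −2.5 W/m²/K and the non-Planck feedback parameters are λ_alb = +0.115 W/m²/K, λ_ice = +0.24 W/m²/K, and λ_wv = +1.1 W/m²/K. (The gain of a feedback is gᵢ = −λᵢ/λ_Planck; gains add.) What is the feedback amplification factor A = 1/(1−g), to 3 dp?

Convert to gains: g_alb = 0.115/2.5 = 0.046; g_ice = 0.24/2.5 = 0.096; g_wv = 1.1/2.5 = 0.44.
Total gain g = 0.582.
A = 1/(1 − 0.582) = 2.392.

2.392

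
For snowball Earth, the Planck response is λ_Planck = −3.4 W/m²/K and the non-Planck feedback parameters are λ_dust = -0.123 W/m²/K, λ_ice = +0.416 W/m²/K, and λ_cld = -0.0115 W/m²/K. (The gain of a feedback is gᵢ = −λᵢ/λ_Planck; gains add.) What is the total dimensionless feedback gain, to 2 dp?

Convert to gains: g_dust = -0.123/3.4 = -0.03618; g_ice = 0.416/3.4 = 0.1224; g_cld = -0.0115/3.4 = -0.003382.
Total gain g = 0.082838.

0.08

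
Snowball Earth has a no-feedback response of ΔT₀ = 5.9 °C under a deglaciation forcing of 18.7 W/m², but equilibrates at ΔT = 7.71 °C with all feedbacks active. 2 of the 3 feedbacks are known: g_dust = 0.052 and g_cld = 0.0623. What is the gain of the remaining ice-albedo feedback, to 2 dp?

0.12

Amplification A = ΔT/ΔT₀ = 7.71/5.9 = 1.307.
Total gain g = 1 − 1/A = 1 − 1/1.307 = 0.2349.
Known gains sum to 0.052 + 0.0623 = 0.1143.
g_ice = 0.2349 − 0.1143 = 0.12.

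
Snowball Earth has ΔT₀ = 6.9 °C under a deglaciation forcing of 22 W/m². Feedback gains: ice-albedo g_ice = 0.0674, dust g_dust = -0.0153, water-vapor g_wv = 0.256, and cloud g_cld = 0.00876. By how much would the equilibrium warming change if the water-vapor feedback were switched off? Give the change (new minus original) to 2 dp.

Original: g = 0.31686, ΔT = 6.9/(1−0.31686) = 10.1004 °C.
Without water-vapor: g' = 0.06086, ΔT' = 6.9/(1−0.06086) = 7.3471 °C.
Change = 7.3471 − 10.1004 = -2.75 °C.

-2.75 °C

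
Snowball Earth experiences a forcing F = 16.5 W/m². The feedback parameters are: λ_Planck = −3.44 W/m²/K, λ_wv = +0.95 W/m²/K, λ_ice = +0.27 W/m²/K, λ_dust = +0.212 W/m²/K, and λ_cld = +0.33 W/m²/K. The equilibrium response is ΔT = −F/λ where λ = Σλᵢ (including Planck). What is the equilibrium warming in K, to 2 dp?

Net feedback parameter λ = (−3.44) + (+0.95) + (+0.27) + (+0.212) + (+0.33) = -1.678 W/m²/K.
ΔT = −F/λ = −16.5/(-1.678) = 9.83 K.

9.83 K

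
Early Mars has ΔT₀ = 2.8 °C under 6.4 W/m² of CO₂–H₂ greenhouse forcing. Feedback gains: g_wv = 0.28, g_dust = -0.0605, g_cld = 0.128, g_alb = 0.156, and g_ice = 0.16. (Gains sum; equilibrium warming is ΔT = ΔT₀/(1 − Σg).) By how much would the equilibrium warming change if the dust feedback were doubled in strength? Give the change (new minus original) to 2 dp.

-1.27 °C

Original: g = 0.6635, ΔT = 2.8/(1−0.6635) = 8.3210 °C.
With doubled dust: g' = 0.603, ΔT' = 2.8/(1−0.603) = 7.0529 °C.
Change = 7.0529 − 8.3210 = -1.27 °C.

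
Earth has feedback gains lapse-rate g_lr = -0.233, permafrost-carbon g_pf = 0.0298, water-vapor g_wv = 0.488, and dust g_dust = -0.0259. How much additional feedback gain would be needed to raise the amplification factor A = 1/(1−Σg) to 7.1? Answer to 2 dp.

0.60

Current total gain = 0.2589.
Target gain for A = 7.1: g* = 1 − 1/7.1 = 0.8592.
Additional gain needed = 0.8592 − 0.2589 = 0.60.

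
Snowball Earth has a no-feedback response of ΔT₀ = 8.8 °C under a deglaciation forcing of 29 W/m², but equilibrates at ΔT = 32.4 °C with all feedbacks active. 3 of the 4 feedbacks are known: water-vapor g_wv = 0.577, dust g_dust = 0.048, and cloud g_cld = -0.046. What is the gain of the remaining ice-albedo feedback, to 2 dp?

0.15

Amplification A = ΔT/ΔT₀ = 32.4/8.8 = 3.682.
Total gain g = 1 − 1/A = 1 − 1/3.682 = 0.7284.
Known gains sum to 0.577 + 0.048 − 0.046 = 0.579.
g_ice = 0.7284 − 0.579 = 0.15.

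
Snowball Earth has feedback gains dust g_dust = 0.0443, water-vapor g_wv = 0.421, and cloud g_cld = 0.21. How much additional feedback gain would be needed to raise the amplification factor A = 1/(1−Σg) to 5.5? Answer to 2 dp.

Current total gain = 0.6753.
Target gain for A = 5.5: g* = 1 − 1/5.5 = 0.8182.
Additional gain needed = 0.8182 − 0.6753 = 0.14.

0.14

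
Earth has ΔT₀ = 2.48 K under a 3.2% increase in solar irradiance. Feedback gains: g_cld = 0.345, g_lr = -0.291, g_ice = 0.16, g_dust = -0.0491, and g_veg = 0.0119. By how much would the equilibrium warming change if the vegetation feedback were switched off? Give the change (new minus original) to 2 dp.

Original: g = 0.1768, ΔT = 2.48/(1−0.1768) = 3.0126 K.
Without vegetation: g' = 0.1649, ΔT' = 2.48/(1−0.1649) = 2.9697 K.
Change = 2.9697 − 3.0126 = -0.04 K.

-0.04 K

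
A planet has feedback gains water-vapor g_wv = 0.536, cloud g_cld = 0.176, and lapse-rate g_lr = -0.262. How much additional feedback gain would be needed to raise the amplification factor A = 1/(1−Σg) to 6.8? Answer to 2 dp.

Current total gain = 0.45.
Target gain for A = 6.8: g* = 1 − 1/6.8 = 0.8529.
Additional gain needed = 0.8529 − 0.45 = 0.40.

0.40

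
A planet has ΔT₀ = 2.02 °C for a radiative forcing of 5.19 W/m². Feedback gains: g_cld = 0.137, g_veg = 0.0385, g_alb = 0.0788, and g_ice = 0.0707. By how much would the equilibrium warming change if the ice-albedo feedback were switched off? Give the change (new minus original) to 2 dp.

-0.28 °C

Original: g = 0.325, ΔT = 2.02/(1−0.325) = 2.9926 °C.
Without ice-albedo: g' = 0.2543, ΔT' = 2.02/(1−0.2543) = 2.7089 °C.
Change = 2.7089 − 2.9926 = -0.28 °C.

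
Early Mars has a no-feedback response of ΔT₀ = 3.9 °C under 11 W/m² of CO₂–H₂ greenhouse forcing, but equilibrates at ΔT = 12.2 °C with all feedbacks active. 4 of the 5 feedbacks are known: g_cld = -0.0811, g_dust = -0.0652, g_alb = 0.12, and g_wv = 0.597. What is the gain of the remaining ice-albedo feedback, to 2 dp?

Amplification A = ΔT/ΔT₀ = 12.2/3.9 = 3.128.
Total gain g = 1 − 1/A = 1 − 1/3.128 = 0.6803.
Known gains sum to -0.0811 − 0.0652 + 0.12 + 0.597 = 0.5707.
g_ice = 0.6803 − 0.5707 = 0.11.

0.11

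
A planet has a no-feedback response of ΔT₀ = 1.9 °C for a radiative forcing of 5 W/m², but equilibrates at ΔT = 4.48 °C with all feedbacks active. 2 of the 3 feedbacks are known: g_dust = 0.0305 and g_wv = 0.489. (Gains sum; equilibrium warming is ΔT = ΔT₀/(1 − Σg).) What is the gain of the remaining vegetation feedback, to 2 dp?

Amplification A = ΔT/ΔT₀ = 4.48/1.9 = 2.358.
Total gain g = 1 − 1/A = 1 − 1/2.358 = 0.5759.
Known gains sum to 0.0305 + 0.489 = 0.5195.
g_veg = 0.5759 − 0.5195 = 0.06.

0.06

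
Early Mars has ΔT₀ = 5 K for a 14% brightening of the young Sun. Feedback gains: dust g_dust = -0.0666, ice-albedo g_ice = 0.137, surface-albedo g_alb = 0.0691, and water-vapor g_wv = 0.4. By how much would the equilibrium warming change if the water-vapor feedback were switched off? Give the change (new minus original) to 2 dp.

Original: g = 0.5395, ΔT = 5/(1−0.5395) = 10.8578 K.
Without water-vapor: g' = 0.1395, ΔT' = 5/(1−0.1395) = 5.8106 K.
Change = 5.8106 − 10.8578 = -5.05 K.

-5.05 K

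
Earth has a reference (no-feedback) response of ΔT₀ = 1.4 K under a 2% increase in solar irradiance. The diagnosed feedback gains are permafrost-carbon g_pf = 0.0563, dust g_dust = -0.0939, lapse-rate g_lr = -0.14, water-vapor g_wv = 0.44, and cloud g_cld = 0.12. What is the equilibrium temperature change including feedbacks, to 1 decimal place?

2.3 K

Total gain g = 0.0563 − 0.0939 − 0.14 + 0.44 + 0.12 = 0.3824.
Amplification A = 1/(1 − 0.3824) = 1.619.
ΔT = 1.4 × 1.619 = 2.3 K.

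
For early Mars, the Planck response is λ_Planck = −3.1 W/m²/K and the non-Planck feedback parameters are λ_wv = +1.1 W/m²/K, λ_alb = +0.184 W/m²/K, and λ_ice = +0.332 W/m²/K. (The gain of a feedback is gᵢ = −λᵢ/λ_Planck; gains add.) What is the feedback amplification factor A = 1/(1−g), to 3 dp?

Convert to gains: g_wv = 1.1/3.1 = 0.3548; g_alb = 0.184/3.1 = 0.05935; g_ice = 0.332/3.1 = 0.1071.
Total gain g = 0.52125.
A = 1/(1 − 0.52125) = 2.089.

2.089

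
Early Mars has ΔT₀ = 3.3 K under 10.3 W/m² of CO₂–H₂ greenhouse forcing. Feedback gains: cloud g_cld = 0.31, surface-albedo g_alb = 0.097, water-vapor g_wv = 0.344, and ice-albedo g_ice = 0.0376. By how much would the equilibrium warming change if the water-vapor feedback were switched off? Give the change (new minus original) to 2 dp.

Original: g = 0.7886, ΔT = 3.3/(1−0.7886) = 15.6102 K.
Without water-vapor: g' = 0.4446, ΔT' = 3.3/(1−0.4446) = 5.9417 K.
Change = 5.9417 − 15.6102 = -9.67 K.

-9.67 K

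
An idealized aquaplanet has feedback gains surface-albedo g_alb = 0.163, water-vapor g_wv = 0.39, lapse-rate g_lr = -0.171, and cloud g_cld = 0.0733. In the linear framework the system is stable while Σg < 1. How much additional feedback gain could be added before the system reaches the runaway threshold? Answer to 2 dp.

0.54

Current total gain = 0.163 + 0.39 − 0.171 + 0.0733 = 0.4553.
Margin to runaway = 1 − 0.4553 = 0.54.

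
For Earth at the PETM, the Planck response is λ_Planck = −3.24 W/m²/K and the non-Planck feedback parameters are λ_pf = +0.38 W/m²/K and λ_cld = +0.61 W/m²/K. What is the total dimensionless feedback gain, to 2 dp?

0.31

Convert to gains: g_pf = 0.38/3.24 = 0.1173; g_cld = 0.61/3.24 = 0.1883.
Total gain g = 0.3056.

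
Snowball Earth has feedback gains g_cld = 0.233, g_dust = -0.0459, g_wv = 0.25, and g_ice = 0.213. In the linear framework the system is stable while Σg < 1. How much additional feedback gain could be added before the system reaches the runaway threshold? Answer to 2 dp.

Current total gain = 0.233 − 0.0459 + 0.25 + 0.213 = 0.6501.
Margin to runaway = 1 − 0.6501 = 0.35.

0.35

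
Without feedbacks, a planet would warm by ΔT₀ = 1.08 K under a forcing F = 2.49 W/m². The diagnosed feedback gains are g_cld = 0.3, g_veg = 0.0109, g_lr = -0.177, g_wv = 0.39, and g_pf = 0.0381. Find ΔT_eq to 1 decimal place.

Total gain g = 0.3 + 0.0109 − 0.177 + 0.39 + 0.0381 = 0.562.
Amplification A = 1/(1 − 0.562) = 2.283.
ΔT = 1.08 × 2.283 = 2.5 K.

2.5 K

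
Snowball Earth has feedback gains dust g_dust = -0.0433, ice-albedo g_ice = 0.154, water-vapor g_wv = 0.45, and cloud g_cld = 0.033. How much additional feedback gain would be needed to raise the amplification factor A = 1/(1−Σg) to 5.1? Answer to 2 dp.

Current total gain = 0.5937.
Target gain for A = 5.1: g* = 1 − 1/5.1 = 0.8039.
Additional gain needed = 0.8039 − 0.5937 = 0.21.

0.21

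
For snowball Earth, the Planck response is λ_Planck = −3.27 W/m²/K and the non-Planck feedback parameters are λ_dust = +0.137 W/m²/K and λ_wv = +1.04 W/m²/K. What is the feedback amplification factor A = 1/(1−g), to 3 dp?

Convert to gains: g_dust = 0.137/3.27 = 0.0419; g_wv = 1.04/3.27 = 0.318.
Total gain g = 0.3599.
A = 1/(1 − 0.3599) = 1.562.

1.562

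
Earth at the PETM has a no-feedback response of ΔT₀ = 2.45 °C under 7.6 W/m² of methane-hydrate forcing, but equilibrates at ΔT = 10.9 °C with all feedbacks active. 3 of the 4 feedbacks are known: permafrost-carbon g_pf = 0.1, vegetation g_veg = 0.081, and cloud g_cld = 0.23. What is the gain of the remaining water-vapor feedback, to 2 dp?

Amplification A = ΔT/ΔT₀ = 10.9/2.45 = 4.449.
Total gain g = 1 − 1/A = 1 − 1/4.449 = 0.7752.
Known gains sum to 0.1 + 0.081 + 0.23 = 0.411.
g_wv = 0.7752 − 0.411 = 0.36.

0.36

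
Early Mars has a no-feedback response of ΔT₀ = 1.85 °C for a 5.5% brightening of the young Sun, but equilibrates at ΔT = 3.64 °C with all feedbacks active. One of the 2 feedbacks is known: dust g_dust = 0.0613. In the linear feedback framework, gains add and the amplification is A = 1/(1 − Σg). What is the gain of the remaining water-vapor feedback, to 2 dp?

Amplification A = ΔT/ΔT₀ = 3.64/1.85 = 1.968.
Total gain g = 1 − 1/A = 1 − 1/1.968 = 0.4919.
The known gain is 0.0613.
g_wv = 0.4919 − 0.0613 = 0.43.

0.43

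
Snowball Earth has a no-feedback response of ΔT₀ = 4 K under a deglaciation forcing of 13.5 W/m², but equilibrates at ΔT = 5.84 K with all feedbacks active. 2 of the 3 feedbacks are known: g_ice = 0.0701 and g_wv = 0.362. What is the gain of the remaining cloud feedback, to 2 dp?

-0.12

Amplification A = ΔT/ΔT₀ = 5.84/4 = 1.46.
Total gain g = 1 − 1/A = 1 − 1/1.46 = 0.3151.
Known gains sum to 0.0701 + 0.362 = 0.4321.
g_cld = 0.3151 − 0.4321 = -0.12.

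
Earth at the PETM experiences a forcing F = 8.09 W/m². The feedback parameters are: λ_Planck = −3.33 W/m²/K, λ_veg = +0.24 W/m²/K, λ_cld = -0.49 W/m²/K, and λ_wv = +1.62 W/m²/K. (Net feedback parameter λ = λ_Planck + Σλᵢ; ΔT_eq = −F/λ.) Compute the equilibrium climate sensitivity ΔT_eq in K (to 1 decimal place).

Net feedback parameter λ = (−3.33) + (+0.24) + (-0.49) + (+1.62) = -1.96 W/m²/K.
ΔT = −F/λ = −8.09/(-1.96) = 4.1 K.

4.1 K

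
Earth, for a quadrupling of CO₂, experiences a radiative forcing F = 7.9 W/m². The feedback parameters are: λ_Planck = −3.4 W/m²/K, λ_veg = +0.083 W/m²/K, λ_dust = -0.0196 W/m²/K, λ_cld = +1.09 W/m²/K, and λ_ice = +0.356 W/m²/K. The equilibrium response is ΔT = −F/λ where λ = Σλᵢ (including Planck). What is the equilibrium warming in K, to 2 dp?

Net feedback parameter λ = (−3.4) + (+0.083) + (-0.0196) + (+1.09) + (+0.356) = -1.8906 W/m²/K.
ΔT = −F/λ = −7.9/(-1.8906) = 4.18 K.

4.18 K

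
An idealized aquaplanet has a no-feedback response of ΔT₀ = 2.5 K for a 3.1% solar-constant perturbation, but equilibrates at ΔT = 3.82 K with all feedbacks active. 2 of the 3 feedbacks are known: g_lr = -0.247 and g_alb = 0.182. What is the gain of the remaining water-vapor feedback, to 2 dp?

Amplification A = ΔT/ΔT₀ = 3.82/2.5 = 1.528.
Total gain g = 1 − 1/A = 1 − 1/1.528 = 0.3455.
Known gains sum to -0.247 + 0.182 = -0.065.
g_wv = 0.3455 + 0.065 = 0.41.

0.41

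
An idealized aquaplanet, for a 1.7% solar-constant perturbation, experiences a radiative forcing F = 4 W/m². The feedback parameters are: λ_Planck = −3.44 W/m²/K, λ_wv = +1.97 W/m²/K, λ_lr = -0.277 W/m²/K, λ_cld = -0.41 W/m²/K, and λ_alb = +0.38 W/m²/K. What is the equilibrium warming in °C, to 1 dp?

Net feedback parameter λ = (−3.44) + (+1.97) + (-0.277) + (-0.41) + (+0.38) = -1.777 W/m²/K.
ΔT = −F/λ = −4/(-1.777) = 2.3 °C.

2.3 °C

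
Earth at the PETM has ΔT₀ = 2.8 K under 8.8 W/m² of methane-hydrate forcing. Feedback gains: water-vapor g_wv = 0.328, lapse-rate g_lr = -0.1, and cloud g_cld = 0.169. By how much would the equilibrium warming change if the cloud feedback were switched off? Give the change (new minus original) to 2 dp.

-1.02 K

Original: g = 0.397, ΔT = 2.8/(1−0.397) = 4.6434 K.
Without cloud: g' = 0.228, ΔT' = 2.8/(1−0.228) = 3.6269 K.
Change = 3.6269 − 4.6434 = -1.02 K.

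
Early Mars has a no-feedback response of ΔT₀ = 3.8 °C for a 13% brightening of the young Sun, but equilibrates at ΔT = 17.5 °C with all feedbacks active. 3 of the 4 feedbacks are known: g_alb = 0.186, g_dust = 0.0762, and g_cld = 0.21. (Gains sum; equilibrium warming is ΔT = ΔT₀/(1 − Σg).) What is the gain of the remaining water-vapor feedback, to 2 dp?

Amplification A = ΔT/ΔT₀ = 17.5/3.8 = 4.605.
Total gain g = 1 − 1/A = 1 − 1/4.605 = 0.7828.
Known gains sum to 0.186 + 0.0762 + 0.21 = 0.4722.
g_wv = 0.7828 − 0.4722 = 0.31.

0.31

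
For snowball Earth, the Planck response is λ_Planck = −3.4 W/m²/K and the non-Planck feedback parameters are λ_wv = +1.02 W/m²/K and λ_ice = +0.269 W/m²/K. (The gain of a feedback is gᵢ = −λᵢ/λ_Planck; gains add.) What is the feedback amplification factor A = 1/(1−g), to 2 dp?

Convert to gains: g_wv = 1.02/3.4 = 0.3; g_ice = 0.269/3.4 = 0.07912.
Total gain g = 0.37912.
A = 1/(1 − 0.37912) = 1.61.

1.61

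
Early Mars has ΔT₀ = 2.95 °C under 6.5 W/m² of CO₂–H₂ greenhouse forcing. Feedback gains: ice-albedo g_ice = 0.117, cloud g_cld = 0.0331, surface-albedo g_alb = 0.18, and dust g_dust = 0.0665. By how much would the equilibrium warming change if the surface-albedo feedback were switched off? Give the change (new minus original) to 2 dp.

Original: g = 0.3966, ΔT = 2.95/(1−0.3966) = 4.8890 °C.
Without surface-albedo: g' = 0.2166, ΔT' = 2.95/(1−0.2166) = 3.7656 °C.
Change = 3.7656 − 4.8890 = -1.12 °C.

-1.12 °C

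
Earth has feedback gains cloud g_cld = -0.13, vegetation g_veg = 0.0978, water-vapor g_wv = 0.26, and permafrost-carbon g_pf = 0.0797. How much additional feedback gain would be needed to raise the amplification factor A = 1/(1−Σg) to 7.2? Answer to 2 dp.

0.55

Current total gain = 0.3075.
Target gain for A = 7.2: g* = 1 − 1/7.2 = 0.8611.
Additional gain needed = 0.8611 − 0.3075 = 0.55.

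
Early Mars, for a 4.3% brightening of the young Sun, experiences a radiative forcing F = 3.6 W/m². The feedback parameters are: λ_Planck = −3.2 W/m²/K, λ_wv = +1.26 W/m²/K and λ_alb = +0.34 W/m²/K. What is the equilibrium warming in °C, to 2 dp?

Net feedback parameter λ = (−3.2) + (+1.26) + (+0.34) = -1.6 W/m²/K.
ΔT = −F/λ = −3.6/(-1.6) = 2.25 °C.

2.25 °C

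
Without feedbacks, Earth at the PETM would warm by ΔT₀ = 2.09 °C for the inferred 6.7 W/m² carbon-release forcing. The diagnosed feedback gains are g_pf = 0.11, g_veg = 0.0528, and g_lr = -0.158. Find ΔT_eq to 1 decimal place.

Total gain g = 0.11 + 0.0528 − 0.158 = 0.0048.
Amplification A = 1/(1 − 0.0048) = 1.005.
ΔT = 2.09 × 1.005 = 2.1 °C.

2.1 °C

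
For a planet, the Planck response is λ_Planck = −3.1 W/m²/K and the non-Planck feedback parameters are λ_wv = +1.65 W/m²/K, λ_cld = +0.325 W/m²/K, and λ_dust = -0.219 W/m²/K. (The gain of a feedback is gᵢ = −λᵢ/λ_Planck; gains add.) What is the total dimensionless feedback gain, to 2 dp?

Convert to gains: g_wv = 1.65/3.1 = 0.5323; g_cld = 0.325/3.1 = 0.1048; g_dust = -0.219/3.1 = -0.07065.
Total gain g = 0.56645.

0.57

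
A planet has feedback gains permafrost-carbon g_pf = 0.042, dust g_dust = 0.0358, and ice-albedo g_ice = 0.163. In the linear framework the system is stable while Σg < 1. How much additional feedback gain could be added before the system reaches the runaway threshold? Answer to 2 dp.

Current total gain = 0.042 + 0.0358 + 0.163 = 0.2408.
Margin to runaway = 1 − 0.2408 = 0.76.

0.76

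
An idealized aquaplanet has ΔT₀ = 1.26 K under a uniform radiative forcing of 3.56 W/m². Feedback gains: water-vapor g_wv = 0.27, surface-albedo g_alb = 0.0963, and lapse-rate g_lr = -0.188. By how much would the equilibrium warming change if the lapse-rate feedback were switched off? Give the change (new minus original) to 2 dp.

0.45 K

Original: g = 0.1783, ΔT = 1.26/(1−0.1783) = 1.5334 K.
Without lapse-rate: g' = 0.3663, ΔT' = 1.26/(1−0.3663) = 1.9883 K.
Change = 1.9883 − 1.5334 = 0.45 K.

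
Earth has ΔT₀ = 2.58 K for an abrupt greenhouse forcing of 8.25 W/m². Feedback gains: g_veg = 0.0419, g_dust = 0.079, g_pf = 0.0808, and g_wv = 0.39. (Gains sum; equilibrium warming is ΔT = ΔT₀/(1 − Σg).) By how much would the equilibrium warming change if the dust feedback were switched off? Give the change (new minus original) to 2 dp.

-1.02 K

Original: g = 0.5917, ΔT = 2.58/(1−0.5917) = 6.3189 K.
Without dust: g' = 0.5127, ΔT' = 2.58/(1−0.5127) = 5.2945 K.
Change = 5.2945 − 6.3189 = -1.02 K.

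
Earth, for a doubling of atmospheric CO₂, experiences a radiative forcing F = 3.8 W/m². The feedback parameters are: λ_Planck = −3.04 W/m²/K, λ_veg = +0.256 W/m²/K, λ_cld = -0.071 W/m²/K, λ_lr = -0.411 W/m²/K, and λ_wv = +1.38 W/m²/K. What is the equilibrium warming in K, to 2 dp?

Net feedback parameter λ = (−3.04) + (+0.256) + (-0.071) + (-0.411) + (+1.38) = -1.886 W/m²/K.
ΔT = −F/λ = −3.8/(-1.886) = 2.01 K.

2.01 K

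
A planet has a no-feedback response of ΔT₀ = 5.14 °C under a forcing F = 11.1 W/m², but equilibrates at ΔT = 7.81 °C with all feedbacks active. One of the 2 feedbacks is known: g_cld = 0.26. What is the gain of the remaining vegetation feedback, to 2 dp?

Amplification A = ΔT/ΔT₀ = 7.81/5.14 = 1.519.
Total gain g = 1 − 1/A = 1 − 1/1.519 = 0.3417.
The known gain is 0.26.
g_veg = 0.3417 − 0.26 = 0.08.

0.08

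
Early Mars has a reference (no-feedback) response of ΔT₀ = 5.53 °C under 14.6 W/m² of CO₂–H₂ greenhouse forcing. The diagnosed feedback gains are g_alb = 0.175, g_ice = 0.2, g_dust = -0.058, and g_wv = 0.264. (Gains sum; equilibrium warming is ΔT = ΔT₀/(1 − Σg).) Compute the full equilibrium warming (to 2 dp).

13.20 °C

Total gain g = 0.175 + 0.2 − 0.058 + 0.264 = 0.581.
Amplification A = 1/(1 − 0.581) = 2.387.
ΔT = 5.53 × 2.387 = 13.20 °C.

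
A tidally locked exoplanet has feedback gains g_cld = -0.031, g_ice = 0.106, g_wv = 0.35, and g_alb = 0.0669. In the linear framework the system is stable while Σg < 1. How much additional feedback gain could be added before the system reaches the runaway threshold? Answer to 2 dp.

Current total gain = -0.031 + 0.106 + 0.35 + 0.0669 = 0.4919.
Margin to runaway = 1 − 0.4919 = 0.51.

0.51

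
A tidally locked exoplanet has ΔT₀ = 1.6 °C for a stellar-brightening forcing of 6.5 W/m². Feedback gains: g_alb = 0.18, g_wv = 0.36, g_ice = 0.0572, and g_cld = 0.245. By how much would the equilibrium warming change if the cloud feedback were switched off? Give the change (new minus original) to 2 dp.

Original: g = 0.8422, ΔT = 1.6/(1−0.8422) = 10.1394 °C.
Without cloud: g' = 0.5972, ΔT' = 1.6/(1−0.5972) = 3.9722 °C.
Change = 3.9722 − 10.1394 = -6.17 °C.

-6.17 °C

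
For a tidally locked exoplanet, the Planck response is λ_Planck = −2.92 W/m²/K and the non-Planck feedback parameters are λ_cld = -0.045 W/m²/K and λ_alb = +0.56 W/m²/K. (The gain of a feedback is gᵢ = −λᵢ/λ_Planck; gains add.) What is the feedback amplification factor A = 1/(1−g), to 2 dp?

1.21

Convert to gains: g_cld = -0.045/2.92 = -0.01541; g_alb = 0.56/2.92 = 0.1918.
Total gain g = 0.17639.
A = 1/(1 − 0.17639) = 1.21.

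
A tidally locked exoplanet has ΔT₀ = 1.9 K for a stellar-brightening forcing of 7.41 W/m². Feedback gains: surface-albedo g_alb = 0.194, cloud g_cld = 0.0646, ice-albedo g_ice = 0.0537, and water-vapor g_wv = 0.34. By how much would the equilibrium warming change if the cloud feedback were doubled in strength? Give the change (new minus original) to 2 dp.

Original: g = 0.6523, ΔT = 1.9/(1−0.6523) = 5.4645 K.
With doubled cloud: g' = 0.7169, ΔT' = 1.9/(1−0.7169) = 6.7114 K.
Change = 6.7114 − 5.4645 = 1.25 K.

1.25 K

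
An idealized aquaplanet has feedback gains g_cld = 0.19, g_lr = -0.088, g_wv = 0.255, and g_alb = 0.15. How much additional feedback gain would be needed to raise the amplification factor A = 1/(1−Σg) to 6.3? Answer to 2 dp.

0.33

Current total gain = 0.507.
Target gain for A = 6.3: g* = 1 − 1/6.3 = 0.8413.
Additional gain needed = 0.8413 − 0.507 = 0.33.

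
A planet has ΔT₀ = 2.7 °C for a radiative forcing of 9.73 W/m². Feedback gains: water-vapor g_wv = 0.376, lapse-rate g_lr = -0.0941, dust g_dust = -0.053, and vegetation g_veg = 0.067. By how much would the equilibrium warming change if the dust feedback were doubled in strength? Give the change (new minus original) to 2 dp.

Original: g = 0.2959, ΔT = 2.7/(1−0.2959) = 3.8347 °C.
With doubled dust: g' = 0.2429, ΔT' = 2.7/(1−0.2429) = 3.5662 °C.
Change = 3.5662 − 3.8347 = -0.27 °C.

-0.27 °C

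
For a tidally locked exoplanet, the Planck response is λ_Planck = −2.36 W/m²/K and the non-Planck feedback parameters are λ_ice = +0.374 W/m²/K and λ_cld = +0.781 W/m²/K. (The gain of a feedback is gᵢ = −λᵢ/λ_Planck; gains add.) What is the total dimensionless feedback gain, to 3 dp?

Convert to gains: g_ice = 0.374/2.36 = 0.1585; g_cld = 0.781/2.36 = 0.3309.
Total gain g = 0.4894.

0.489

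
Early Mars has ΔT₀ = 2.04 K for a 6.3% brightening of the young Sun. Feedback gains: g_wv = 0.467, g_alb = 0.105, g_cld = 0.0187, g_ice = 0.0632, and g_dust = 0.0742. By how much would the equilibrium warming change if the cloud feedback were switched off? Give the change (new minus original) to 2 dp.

Original: g = 0.7281, ΔT = 2.04/(1−0.7281) = 7.5028 K.
Without cloud: g' = 0.7094, ΔT' = 2.04/(1−0.7094) = 7.0200 K.
Change = 7.0200 − 7.5028 = -0.48 K.

-0.48 K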